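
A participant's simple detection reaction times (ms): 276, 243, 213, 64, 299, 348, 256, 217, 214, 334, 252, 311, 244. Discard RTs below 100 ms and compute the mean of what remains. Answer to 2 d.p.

Excluded: 64
Retained (n=12): Σ = 3207
Mean = 3207/12 = 267.2500

267.25 ms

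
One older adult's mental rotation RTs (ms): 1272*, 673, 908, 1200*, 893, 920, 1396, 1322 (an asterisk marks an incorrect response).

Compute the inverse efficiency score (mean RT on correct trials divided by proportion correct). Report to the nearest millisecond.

Correct trials (n=6): 673, 908, 893, 920, 1396, 1322
Mean correct RT = 6112/6 = 1018.6667 ms
Proportion correct = 6/8
IES = 1018.6667 / (6/8) = 1358.222 ms

1358 ms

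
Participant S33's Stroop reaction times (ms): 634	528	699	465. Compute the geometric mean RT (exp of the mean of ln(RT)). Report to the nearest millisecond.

ln(RT): 6.4520, 6.2691, 6.5497, 6.1420
Mean ln(RT) = 25.4128/4 = 6.35321
Geometric mean = exp(6.35321) = 574.33 ms

574 ms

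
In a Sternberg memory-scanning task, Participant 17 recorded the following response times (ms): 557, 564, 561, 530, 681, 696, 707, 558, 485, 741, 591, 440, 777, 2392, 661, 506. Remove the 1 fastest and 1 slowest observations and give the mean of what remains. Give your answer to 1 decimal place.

615.4 ms

Sorted: 440, 485, 506, 530, 557, 558, 561, 564, 591, 661, 681, 696, 707, 741, 777, 2392
Drop lowest 1 (440) and highest 1 (2392)
Remaining (n=14): Σ = 8615, mean = 8615/14 = 615.357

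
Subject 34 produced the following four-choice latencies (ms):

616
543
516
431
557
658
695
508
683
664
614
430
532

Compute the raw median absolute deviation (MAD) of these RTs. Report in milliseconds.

Sorted: 430, 431, 508, 516, 532, 543, 557, 614, 616, 658, 664, 683, 695 → median = 557
|x − 557|: 59, 14, 41, 126, 0, 101, 138, 49, 126, 107, 57, 127, 25
Sorted deviations: 0, 14, 25, 41, 49, 57, 59, 101, 107, 126, 126, 127, 138 → MAD = 59

59 ms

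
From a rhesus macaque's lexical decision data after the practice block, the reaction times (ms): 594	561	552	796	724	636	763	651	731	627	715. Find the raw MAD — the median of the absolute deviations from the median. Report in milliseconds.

73 ms

Sorted: 552, 561, 594, 627, 636, 651, 715, 724, 731, 763, 796 → median = 651
|x − 651|: 57, 90, 99, 145, 73, 15, 112, 0, 80, 24, 64
Sorted deviations: 0, 15, 24, 57, 64, 73, 80, 90, 99, 112, 145 → MAD = 73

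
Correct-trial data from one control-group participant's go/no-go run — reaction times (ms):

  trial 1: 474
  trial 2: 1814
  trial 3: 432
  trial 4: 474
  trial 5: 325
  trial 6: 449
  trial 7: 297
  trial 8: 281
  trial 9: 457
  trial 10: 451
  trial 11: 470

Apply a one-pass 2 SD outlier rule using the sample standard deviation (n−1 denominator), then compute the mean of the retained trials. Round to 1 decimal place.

411.0 ms

n = 11, ΣRT = 5924, M = 538.545
Σ(x−M)² = 1843774.73; s = √(1843774.73/10) = 429.392
Cutoffs: 538.545 ± 2·429.392 → [-320.2, 1397.3]
Outside: 1814 → excluded.
Retained (n=10): Σ = 4110, mean = 4110/10 = 411.000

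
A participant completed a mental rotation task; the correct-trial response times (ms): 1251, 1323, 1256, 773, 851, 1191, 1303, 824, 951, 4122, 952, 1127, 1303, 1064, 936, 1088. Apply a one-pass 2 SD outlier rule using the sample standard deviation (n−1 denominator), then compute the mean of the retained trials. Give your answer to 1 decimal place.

1079.5 ms

n = 16, ΣRT = 20315, M = 1269.688
Σ(x−M)² = 9177623.44; s = √(9177623.44/15) = 782.203
Cutoffs: 1269.688 ± 2·782.203 → [-294.7, 2834.1]
Outside: 4122 → excluded.
Retained (n=15): Σ = 16193, mean = 16193/15 = 1079.533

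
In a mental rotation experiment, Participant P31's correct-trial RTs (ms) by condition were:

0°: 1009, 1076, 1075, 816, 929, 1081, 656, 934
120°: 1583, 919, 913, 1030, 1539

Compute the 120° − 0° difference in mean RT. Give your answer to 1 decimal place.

M(0°) = 7576/8 = 947.000
M(120°) = 5984/5 = 1196.800
Difference = 1196.800 − 947.000 = 249.800 ms

249.8 ms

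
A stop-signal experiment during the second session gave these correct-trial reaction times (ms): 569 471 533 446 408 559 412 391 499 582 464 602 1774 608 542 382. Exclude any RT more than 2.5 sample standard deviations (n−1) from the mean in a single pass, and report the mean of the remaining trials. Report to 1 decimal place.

n = 16, ΣRT = 9242, M = 577.625
Σ(x−M)² = 1613619.75; s = √(1613619.75/15) = 327.986
Cutoffs: 577.625 ± 2.5·327.986 → [-242.3, 1397.6]
Outside: 1774 → excluded.
Retained (n=15): Σ = 7468, mean = 7468/15 = 497.867

497.9 ms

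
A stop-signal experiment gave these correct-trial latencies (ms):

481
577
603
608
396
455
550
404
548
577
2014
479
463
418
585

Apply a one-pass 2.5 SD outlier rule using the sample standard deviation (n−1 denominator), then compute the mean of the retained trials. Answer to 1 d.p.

510.3 ms

n = 15, ΣRT = 9158, M = 610.533
Σ(x−M)² = 2186043.73; s = √(2186043.73/14) = 395.153
Cutoffs: 610.533 ± 2.5·395.153 → [-377.3, 1598.4]
Outside: 2014 → excluded.
Retained (n=14): Σ = 7144, mean = 7144/14 = 510.286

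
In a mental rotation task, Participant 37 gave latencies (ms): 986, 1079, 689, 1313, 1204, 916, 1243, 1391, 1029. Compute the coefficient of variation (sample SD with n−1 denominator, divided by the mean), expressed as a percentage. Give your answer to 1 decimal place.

20.0%

n = 9, Σ = 9850, M = 1094.4444
Σ(x−M)² = 382292.222; s = √(382292.222/8) = 218.6013
CV = 218.6013 / 1094.4444 = 0.19974 = 19.974%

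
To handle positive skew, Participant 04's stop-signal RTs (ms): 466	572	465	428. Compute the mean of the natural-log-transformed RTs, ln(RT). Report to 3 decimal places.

ln(RT): 6.1442, 6.3491, 6.1420, 6.0591
Σ ln(RT) = 24.6945
Mean = 24.6945/4 = 6.17362

6.174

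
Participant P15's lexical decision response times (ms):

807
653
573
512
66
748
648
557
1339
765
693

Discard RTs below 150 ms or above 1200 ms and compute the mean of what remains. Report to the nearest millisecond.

662 ms

Excluded: 66, 1339
Retained (n=9): Σ = 5956
Mean = 5956/9 = 661.7778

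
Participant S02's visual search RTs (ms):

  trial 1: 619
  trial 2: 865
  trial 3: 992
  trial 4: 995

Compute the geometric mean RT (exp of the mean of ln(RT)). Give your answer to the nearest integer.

ln(RT): 6.4281, 6.7627, 6.8997, 6.9027
Mean ln(RT) = 26.9933/4 = 6.74833
Geometric mean = exp(6.74833) = 852.63 ms

853 ms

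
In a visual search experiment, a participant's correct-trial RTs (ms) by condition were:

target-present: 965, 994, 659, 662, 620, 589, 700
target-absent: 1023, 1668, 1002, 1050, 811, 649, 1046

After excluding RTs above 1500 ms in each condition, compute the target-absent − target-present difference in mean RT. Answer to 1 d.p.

target-absent: exclude 1668
M(target-present) = 5189/7 = 741.286
M(target-absent) = 5581/6 = 930.167
Difference = 930.167 − 741.286 = 188.881 ms

188.9 ms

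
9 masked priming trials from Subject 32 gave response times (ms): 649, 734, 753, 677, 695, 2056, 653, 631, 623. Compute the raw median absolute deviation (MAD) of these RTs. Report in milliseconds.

Sorted: 623, 631, 649, 653, 677, 695, 734, 753, 2056 → median = 677
|x − 677|: 28, 57, 76, 0, 18, 1379, 24, 46, 54
Sorted deviations: 0, 18, 24, 28, 46, 54, 57, 76, 1379 → MAD = 46

46 ms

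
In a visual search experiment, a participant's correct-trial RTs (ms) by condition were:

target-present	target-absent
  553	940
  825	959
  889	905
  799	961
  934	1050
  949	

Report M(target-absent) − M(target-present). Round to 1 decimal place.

M(target-present) = 4949/6 = 824.833
M(target-absent) = 4815/5 = 963.000
Difference = 963.000 − 824.833 = 138.167 ms

138.2 ms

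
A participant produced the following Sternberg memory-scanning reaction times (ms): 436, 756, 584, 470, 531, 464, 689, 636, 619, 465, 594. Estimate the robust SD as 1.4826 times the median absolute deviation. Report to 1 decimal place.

Sorted: 436, 464, 465, 470, 531, 584, 594, 619, 636, 689, 756 → median = 584
|x − 584| sorted: 0, 10, 35, 52, 53, 105, 114, 119, 120, 148, 172 → MAD = 105
Robust SD ≈ 1.4826 × 105 = 155.673

155.7 ms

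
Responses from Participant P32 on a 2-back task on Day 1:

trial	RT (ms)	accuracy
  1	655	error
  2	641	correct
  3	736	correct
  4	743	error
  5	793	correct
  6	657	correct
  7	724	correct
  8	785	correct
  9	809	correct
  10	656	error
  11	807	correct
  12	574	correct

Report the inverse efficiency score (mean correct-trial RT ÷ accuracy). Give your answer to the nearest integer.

Correct trials (n=9): 641, 736, 793, 657, 724, 785, 809, 807, 574
Mean correct RT = 6526/9 = 725.1111 ms
Proportion correct = 9/12
IES = 725.1111 / (9/12) = 966.815 ms

967 ms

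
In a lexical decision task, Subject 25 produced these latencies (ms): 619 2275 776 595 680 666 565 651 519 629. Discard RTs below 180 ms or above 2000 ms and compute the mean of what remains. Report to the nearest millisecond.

633 ms

Excluded: 2275
Retained (n=9): Σ = 5700
Mean = 5700/9 = 633.3333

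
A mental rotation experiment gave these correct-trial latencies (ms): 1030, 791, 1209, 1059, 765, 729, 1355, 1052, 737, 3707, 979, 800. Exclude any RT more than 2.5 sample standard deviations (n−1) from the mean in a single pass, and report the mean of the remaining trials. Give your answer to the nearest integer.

n = 12, ΣRT = 14213, M = 1184.417
Σ(x−M)² = 7378482.92; s = √(7378482.92/11) = 819.006
Cutoffs: 1184.417 ± 2.5·819.006 → [-863.1, 3231.9]
Outside: 3707 → excluded.
Retained (n=11): Σ = 10506, mean = 10506/11 = 955.091

955 ms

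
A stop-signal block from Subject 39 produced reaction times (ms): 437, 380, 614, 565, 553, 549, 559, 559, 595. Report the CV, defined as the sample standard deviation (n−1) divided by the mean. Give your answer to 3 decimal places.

0.142

n = 9, Σ = 4811, M = 534.5556
Σ(x−M)² = 46040.222; s = √(46040.222/8) = 75.8619
CV = 75.8619 / 534.5556 = 0.14192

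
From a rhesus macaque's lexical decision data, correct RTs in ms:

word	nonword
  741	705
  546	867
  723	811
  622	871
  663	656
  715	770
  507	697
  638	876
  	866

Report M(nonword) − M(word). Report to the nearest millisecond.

M(word) = 5155/8 = 644.375
M(nonword) = 7119/9 = 791.000
Difference = 791.000 − 644.375 = 146.625 ms

147 ms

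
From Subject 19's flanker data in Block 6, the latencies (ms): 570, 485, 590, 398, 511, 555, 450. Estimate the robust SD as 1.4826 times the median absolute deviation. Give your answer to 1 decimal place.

87.5 ms

Sorted: 398, 450, 485, 511, 555, 570, 590 → median = 511
|x − 511| sorted: 0, 26, 44, 59, 61, 79, 113 → MAD = 59
Robust SD ≈ 1.4826 × 59 = 87.473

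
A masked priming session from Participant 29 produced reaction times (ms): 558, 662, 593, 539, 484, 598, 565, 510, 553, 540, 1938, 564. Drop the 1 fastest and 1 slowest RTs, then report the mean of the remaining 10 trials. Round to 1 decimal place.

568.2 ms

Sorted: 484, 510, 539, 540, 553, 558, 564, 565, 593, 598, 662, 1938
Drop lowest 1 (484) and highest 1 (1938)
Remaining (n=10): Σ = 5682, mean = 5682/10 = 568.200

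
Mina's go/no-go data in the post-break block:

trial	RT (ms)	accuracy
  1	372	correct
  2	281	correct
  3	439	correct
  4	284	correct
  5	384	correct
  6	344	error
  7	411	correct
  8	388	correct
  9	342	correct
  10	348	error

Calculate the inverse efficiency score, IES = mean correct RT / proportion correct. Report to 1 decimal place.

Correct trials (n=8): 372, 281, 439, 284, 384, 411, 388, 342
Mean correct RT = 2901/8 = 362.6250 ms
Proportion correct = 8/10
IES = 362.6250 / (8/10) = 453.281 ms

453.3 ms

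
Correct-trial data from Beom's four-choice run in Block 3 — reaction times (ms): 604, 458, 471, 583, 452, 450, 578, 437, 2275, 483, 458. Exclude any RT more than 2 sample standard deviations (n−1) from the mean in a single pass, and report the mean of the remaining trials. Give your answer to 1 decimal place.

n = 11, ΣRT = 7249, M = 659.000
Σ(x−M)² = 2909754.00; s = √(2909754.00/10) = 539.421
Cutoffs: 659.000 ± 2·539.421 → [-419.8, 1737.8]
Outside: 2275 → excluded.
Retained (n=10): Σ = 4974, mean = 4974/10 = 497.400

497.4 ms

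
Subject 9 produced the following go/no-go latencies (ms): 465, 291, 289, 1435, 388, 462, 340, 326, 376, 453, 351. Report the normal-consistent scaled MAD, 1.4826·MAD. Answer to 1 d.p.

114.2 ms

Sorted: 289, 291, 326, 340, 351, 376, 388, 453, 462, 465, 1435 → median = 376
|x − 376| sorted: 0, 12, 25, 36, 50, 77, 85, 86, 87, 89, 1059 → MAD = 77
Robust SD ≈ 1.4826 × 77 = 114.160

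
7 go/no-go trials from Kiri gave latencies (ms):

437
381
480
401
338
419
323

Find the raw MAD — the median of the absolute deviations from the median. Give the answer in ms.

Sorted: 323, 338, 381, 401, 419, 437, 480 → median = 401
|x − 401|: 36, 20, 79, 0, 63, 18, 78
Sorted deviations: 0, 18, 20, 36, 63, 78, 79 → MAD = 36

36 ms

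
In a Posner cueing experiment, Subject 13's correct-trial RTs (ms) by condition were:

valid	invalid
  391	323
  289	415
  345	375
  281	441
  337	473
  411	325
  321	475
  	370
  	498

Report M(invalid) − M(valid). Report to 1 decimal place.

M(valid) = 2375/7 = 339.286
M(invalid) = 3695/9 = 410.556
Difference = 410.556 − 339.286 = 71.270 ms

71.3 ms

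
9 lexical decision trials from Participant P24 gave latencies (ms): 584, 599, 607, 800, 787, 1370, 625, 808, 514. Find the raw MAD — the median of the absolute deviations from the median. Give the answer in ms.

Sorted: 514, 584, 599, 607, 625, 787, 800, 808, 1370 → median = 625
|x − 625|: 41, 26, 18, 175, 162, 745, 0, 183, 111
Sorted deviations: 0, 18, 26, 41, 111, 162, 175, 183, 745 → MAD = 111

111 ms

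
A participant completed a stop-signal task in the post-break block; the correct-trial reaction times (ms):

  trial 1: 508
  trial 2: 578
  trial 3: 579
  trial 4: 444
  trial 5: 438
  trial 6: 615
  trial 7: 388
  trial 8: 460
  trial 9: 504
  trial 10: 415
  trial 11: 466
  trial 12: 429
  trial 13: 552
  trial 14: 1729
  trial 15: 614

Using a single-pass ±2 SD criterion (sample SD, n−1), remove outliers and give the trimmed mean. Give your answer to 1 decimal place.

n = 15, ΣRT = 8719, M = 581.267
Σ(x−M)² = 1487252.93; s = √(1487252.93/14) = 325.933
Cutoffs: 581.267 ± 2·325.933 → [-70.6, 1233.1]
Outside: 1729 → excluded.
Retained (n=14): Σ = 6990, mean = 6990/14 = 499.286

499.3 ms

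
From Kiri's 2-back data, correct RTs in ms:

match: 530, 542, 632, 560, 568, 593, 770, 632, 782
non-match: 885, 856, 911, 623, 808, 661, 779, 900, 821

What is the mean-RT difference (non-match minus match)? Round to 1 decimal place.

M(match) = 5609/9 = 623.222
M(non-match) = 7244/9 = 804.889
Difference = 804.889 − 623.222 = 181.667 ms

181.7 ms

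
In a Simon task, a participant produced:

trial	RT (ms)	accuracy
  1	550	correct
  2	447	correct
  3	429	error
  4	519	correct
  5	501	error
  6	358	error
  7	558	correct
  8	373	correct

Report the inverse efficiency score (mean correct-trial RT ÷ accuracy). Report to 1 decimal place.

783.0 ms

Correct trials (n=5): 550, 447, 519, 558, 373
Mean correct RT = 2447/5 = 489.4000 ms
Proportion correct = 5/8
IES = 489.4000 / (5/8) = 783.040 ms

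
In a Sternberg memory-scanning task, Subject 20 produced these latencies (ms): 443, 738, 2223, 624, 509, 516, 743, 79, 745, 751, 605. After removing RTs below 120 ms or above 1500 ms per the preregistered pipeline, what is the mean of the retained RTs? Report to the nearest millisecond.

Excluded: 79, 2223
Retained (n=9): Σ = 5674
Mean = 5674/9 = 630.4444

630 ms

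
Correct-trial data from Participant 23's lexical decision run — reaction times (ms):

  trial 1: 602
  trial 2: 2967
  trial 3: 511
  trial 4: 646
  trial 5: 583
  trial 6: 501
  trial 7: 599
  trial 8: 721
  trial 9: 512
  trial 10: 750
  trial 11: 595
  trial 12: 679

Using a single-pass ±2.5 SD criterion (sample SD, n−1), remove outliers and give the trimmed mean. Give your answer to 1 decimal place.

n = 12, ΣRT = 9666, M = 805.500
Σ(x−M)² = 5167209.00; s = √(5167209.00/11) = 685.380
Cutoffs: 805.500 ± 2.5·685.380 → [-908.0, 2519.0]
Outside: 2967 → excluded.
Retained (n=11): Σ = 6699, mean = 6699/11 = 609.000

609.0 ms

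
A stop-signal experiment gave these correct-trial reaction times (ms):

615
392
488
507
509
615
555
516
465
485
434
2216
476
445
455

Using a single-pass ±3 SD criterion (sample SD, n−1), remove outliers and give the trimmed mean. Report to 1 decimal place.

496.9 ms

n = 15, ΣRT = 9173, M = 611.533
Σ(x−M)² = 2811161.73; s = √(2811161.73/14) = 448.104
Cutoffs: 611.533 ± 3·448.104 → [-732.8, 1955.8]
Outside: 2216 → excluded.
Retained (n=14): Σ = 6957, mean = 6957/14 = 496.929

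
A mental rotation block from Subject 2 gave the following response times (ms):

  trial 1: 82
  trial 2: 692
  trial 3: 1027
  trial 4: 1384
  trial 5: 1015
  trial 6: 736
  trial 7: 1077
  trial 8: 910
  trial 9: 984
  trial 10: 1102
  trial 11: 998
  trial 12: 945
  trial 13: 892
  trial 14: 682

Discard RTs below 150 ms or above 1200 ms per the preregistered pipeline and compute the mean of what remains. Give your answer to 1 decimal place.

921.7 ms

Excluded: 82, 1384
Retained (n=12): Σ = 11060
Mean = 11060/12 = 921.6667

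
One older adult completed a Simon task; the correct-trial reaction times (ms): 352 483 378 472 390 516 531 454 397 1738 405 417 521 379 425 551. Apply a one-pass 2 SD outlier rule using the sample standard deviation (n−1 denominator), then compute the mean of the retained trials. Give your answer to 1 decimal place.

n = 16, ΣRT = 8409, M = 525.562
Σ(x−M)² = 1625313.94; s = √(1625313.94/15) = 329.172
Cutoffs: 525.562 ± 2·329.172 → [-132.8, 1183.9]
Outside: 1738 → excluded.
Retained (n=15): Σ = 6671, mean = 6671/15 = 444.733

444.7 ms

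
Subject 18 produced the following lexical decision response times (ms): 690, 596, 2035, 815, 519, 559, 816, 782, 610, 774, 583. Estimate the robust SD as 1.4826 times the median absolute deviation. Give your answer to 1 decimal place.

158.6 ms

Sorted: 519, 559, 583, 596, 610, 690, 774, 782, 815, 816, 2035 → median = 690
|x − 690| sorted: 0, 80, 84, 92, 94, 107, 125, 126, 131, 171, 1345 → MAD = 107
Robust SD ≈ 1.4826 × 107 = 158.638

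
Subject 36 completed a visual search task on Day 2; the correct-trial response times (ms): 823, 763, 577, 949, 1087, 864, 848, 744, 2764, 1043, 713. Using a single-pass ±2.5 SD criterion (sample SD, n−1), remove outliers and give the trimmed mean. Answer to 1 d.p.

841.1 ms

n = 11, ΣRT = 11175, M = 1015.909
Σ(x−M)² = 3576862.91; s = √(3576862.91/10) = 598.069
Cutoffs: 1015.909 ± 2.5·598.069 → [-479.3, 2511.1]
Outside: 2764 → excluded.
Retained (n=10): Σ = 8411, mean = 8411/10 = 841.100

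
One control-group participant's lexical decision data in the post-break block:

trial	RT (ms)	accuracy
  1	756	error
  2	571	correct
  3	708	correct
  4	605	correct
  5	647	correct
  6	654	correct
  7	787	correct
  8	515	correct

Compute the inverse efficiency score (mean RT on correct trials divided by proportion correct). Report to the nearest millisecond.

Correct trials (n=7): 571, 708, 605, 647, 654, 787, 515
Mean correct RT = 4487/7 = 641.0000 ms
Proportion correct = 7/8
IES = 641.0000 / (7/8) = 732.571 ms

733 ms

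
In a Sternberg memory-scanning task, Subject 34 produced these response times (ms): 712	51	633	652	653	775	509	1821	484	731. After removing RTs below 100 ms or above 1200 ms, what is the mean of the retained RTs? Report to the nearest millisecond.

644 ms

Excluded: 51, 1821
Retained (n=8): Σ = 5149
Mean = 5149/8 = 643.6250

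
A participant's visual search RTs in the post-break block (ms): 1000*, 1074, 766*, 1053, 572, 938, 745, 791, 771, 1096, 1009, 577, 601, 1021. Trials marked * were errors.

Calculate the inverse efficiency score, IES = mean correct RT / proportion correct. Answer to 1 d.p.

996.3 ms

Correct trials (n=12): 1074, 1053, 572, 938, 745, 791, 771, 1096, 1009, 577, 601, 1021
Mean correct RT = 10248/12 = 854.0000 ms
Proportion correct = 12/14
IES = 854.0000 / (12/14) = 996.333 ms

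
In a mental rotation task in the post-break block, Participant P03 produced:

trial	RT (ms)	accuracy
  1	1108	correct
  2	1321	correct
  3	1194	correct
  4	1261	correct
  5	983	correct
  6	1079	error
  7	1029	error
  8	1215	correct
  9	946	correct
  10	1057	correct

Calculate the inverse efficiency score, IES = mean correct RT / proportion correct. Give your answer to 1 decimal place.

Correct trials (n=8): 1108, 1321, 1194, 1261, 983, 1215, 946, 1057
Mean correct RT = 9085/8 = 1135.6250 ms
Proportion correct = 8/10
IES = 1135.6250 / (8/10) = 1419.531 ms

1419.5 ms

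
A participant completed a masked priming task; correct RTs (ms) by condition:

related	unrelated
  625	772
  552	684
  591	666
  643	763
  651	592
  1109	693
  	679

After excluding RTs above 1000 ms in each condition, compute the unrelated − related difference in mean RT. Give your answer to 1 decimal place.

80.3 ms

related: exclude 1109
M(related) = 3062/5 = 612.400
M(unrelated) = 4849/7 = 692.714
Difference = 692.714 − 612.400 = 80.314 ms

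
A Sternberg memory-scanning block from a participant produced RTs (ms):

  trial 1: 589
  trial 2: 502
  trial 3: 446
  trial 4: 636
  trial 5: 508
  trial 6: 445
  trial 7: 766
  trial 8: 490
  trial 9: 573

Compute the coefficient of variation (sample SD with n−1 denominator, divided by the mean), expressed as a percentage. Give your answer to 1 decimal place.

18.8%

n = 9, Σ = 4955, M = 550.5556
Σ(x−M)² = 85608.222; s = √(85608.222/8) = 103.4458
CV = 103.4458 / 550.5556 = 0.18789 = 18.789%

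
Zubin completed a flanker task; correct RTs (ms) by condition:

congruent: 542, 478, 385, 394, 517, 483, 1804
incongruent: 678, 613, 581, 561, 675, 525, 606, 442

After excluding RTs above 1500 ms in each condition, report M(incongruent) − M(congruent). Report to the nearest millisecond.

congruent: exclude 1804
M(congruent) = 2799/6 = 466.500
M(incongruent) = 4681/8 = 585.125
Difference = 585.125 − 466.500 = 118.625 ms

119 ms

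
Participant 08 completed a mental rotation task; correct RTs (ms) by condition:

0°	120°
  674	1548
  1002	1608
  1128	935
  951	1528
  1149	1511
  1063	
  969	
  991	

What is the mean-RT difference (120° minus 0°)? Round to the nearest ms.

435 ms

M(0°) = 7927/8 = 990.875
M(120°) = 7130/5 = 1426.000
Difference = 1426.000 − 990.875 = 435.125 ms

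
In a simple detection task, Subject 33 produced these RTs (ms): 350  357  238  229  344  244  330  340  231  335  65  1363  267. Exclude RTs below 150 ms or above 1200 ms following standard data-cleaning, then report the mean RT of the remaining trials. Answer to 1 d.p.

296.8 ms

Excluded: 65, 1363
Retained (n=11): Σ = 3265
Mean = 3265/11 = 296.8182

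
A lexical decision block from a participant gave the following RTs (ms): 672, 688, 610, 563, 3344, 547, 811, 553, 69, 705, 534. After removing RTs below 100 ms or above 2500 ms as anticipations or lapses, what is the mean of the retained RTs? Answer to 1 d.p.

631.4 ms

Excluded: 69, 3344
Retained (n=9): Σ = 5683
Mean = 5683/9 = 631.4444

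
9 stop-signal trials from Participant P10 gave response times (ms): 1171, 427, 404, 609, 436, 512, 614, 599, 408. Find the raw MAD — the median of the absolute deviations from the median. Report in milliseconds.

97 ms

Sorted: 404, 408, 427, 436, 512, 599, 609, 614, 1171 → median = 512
|x − 512|: 659, 85, 108, 97, 76, 0, 102, 87, 104
Sorted deviations: 0, 76, 85, 87, 97, 102, 104, 108, 659 → MAD = 97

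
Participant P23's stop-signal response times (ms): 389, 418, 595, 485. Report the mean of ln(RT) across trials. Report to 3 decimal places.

ln(RT): 5.9636, 6.0355, 6.3886, 6.1841
Σ ln(RT) = 24.5718
Mean = 24.5718/4 = 6.14294

6.143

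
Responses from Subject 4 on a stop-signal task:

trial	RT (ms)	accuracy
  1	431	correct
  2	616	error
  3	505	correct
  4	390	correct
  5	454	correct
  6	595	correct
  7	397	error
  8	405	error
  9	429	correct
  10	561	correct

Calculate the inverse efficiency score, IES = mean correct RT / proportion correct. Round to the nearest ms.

687 ms

Correct trials (n=7): 431, 505, 390, 454, 595, 429, 561
Mean correct RT = 3365/7 = 480.7143 ms
Proportion correct = 7/10
IES = 480.7143 / (7/10) = 686.735 ms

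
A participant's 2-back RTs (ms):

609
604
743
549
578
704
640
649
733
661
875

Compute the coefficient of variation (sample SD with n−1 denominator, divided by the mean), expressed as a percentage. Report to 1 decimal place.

13.8%

n = 11, Σ = 7345, M = 667.7273
Σ(x−M)² = 85026.182; s = √(85026.182/10) = 92.2096
CV = 92.2096 / 667.7273 = 0.13809 = 13.809%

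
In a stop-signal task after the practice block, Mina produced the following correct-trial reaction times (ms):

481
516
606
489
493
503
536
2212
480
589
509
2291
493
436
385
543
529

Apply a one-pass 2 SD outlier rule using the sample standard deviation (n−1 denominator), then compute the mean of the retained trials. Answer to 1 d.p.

505.9 ms

n = 17, ΣRT = 12091, M = 711.235
Σ(x−M)² = 5421869.06; s = √(5421869.06/16) = 582.123
Cutoffs: 711.235 ± 2·582.123 → [-453.0, 1875.5]
Outside: 2212, 2291 → excluded.
Retained (n=15): Σ = 7588, mean = 7588/15 = 505.867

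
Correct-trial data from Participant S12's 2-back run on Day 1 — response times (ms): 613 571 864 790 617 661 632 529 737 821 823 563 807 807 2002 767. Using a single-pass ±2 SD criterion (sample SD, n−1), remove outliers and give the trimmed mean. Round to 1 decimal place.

706.8 ms

n = 16, ΣRT = 12604, M = 787.750
Σ(x−M)² = 1750779.00; s = √(1750779.00/15) = 341.641
Cutoffs: 787.750 ± 2·341.641 → [104.5, 1471.0]
Outside: 2002 → excluded.
Retained (n=15): Σ = 10602, mean = 10602/15 = 706.800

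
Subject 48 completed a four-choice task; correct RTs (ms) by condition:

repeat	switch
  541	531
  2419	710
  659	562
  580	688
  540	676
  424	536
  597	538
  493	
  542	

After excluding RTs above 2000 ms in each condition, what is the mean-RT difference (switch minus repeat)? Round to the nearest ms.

repeat: exclude 2419
M(repeat) = 4376/8 = 547.000
M(switch) = 4241/7 = 605.857
Difference = 605.857 − 547.000 = 58.857 ms

59 ms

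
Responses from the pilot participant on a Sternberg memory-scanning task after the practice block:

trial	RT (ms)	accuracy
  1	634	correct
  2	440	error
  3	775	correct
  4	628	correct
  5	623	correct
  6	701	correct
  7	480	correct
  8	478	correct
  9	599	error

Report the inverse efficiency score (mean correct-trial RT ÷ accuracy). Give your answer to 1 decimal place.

Correct trials (n=7): 634, 775, 628, 623, 701, 480, 478
Mean correct RT = 4319/7 = 617.0000 ms
Proportion correct = 7/9
IES = 617.0000 / (7/9) = 793.286 ms

793.3 ms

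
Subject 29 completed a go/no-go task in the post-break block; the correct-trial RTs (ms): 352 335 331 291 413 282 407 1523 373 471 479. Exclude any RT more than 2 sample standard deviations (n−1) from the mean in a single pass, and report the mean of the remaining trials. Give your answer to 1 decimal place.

n = 11, ΣRT = 5257, M = 477.909
Σ(x−M)² = 1243684.91; s = √(1243684.91/10) = 352.659
Cutoffs: 477.909 ± 2·352.659 → [-227.4, 1183.2]
Outside: 1523 → excluded.
Retained (n=10): Σ = 3734, mean = 3734/10 = 373.400

373.4 ms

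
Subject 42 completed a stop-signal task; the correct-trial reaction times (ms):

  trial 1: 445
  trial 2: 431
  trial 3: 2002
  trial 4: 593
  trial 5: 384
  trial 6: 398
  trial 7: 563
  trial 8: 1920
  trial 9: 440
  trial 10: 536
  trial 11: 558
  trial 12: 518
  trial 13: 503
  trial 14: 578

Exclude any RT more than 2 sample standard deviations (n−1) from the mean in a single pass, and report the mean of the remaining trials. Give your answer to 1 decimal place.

n = 14, ΣRT = 9869, M = 704.929
Σ(x−M)² = 3743404.93; s = √(3743404.93/13) = 536.614
Cutoffs: 704.929 ± 2·536.614 → [-368.3, 1778.2]
Outside: 1920, 2002 → excluded.
Retained (n=12): Σ = 5947, mean = 5947/12 = 495.583

495.6 ms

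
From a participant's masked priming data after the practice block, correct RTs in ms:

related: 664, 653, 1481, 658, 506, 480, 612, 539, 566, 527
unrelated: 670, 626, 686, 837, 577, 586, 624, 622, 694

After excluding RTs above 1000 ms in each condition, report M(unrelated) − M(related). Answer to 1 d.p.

related: exclude 1481
M(related) = 5205/9 = 578.333
M(unrelated) = 5922/9 = 658.000
Difference = 658.000 − 578.333 = 79.667 ms

79.7 ms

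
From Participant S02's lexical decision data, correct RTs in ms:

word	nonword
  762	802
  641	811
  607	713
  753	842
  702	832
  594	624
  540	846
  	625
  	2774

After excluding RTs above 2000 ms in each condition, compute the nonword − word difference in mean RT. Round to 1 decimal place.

104.9 ms

nonword: exclude 2774
M(word) = 4599/7 = 657.000
M(nonword) = 6095/8 = 761.875
Difference = 761.875 − 657.000 = 104.875 ms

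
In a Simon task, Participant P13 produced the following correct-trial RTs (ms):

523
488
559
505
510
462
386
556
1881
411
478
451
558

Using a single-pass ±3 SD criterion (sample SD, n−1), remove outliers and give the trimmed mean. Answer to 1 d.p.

n = 13, ΣRT = 7768, M = 597.538
Σ(x−M)² = 1819507.23; s = √(1819507.23/12) = 389.391
Cutoffs: 597.538 ± 3·389.391 → [-570.6, 1765.7]
Outside: 1881 → excluded.
Retained (n=12): Σ = 5887, mean = 5887/12 = 490.583

490.6 ms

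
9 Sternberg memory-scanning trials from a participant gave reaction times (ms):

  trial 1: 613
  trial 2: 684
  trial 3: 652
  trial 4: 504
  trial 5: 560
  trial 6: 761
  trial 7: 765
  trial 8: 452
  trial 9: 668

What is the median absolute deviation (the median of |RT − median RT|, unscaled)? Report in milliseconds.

92 ms

Sorted: 452, 504, 560, 613, 652, 668, 684, 761, 765 → median = 652
|x − 652|: 39, 32, 0, 148, 92, 109, 113, 200, 16
Sorted deviations: 0, 16, 32, 39, 92, 109, 113, 148, 200 → MAD = 92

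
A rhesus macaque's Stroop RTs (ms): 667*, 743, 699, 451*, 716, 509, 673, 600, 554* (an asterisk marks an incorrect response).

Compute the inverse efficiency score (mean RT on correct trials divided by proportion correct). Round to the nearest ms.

985 ms

Correct trials (n=6): 743, 699, 716, 509, 673, 600
Mean correct RT = 3940/6 = 656.6667 ms
Proportion correct = 6/9
IES = 656.6667 / (6/9) = 985.000 ms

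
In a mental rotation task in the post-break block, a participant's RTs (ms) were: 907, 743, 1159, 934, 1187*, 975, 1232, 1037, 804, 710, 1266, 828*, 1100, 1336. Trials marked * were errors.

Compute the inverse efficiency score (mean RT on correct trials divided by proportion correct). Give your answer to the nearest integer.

Correct trials (n=12): 907, 743, 1159, 934, 975, 1232, 1037, 804, 710, 1266, 1100, 1336
Mean correct RT = 12203/12 = 1016.9167 ms
Proportion correct = 12/14
IES = 1016.9167 / (12/14) = 1186.403 ms

1186 ms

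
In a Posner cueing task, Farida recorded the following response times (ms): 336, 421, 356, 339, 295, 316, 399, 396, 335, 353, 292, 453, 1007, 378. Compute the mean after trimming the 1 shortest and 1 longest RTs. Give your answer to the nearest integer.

Sorted: 292, 295, 316, 335, 336, 339, 353, 356, 378, 396, 399, 421, 453, 1007
Drop lowest 1 (292) and highest 1 (1007)
Remaining (n=12): Σ = 4377, mean = 4377/12 = 364.750

365 ms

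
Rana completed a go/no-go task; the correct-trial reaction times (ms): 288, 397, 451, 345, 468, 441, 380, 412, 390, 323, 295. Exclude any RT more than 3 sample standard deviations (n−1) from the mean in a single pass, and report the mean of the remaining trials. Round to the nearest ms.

381 ms

n = 11, ΣRT = 4190, M = 380.909
Σ(x−M)² = 38072.91; s = √(38072.91/10) = 61.703
Cutoffs: 380.909 ± 3·61.703 → [195.8, 566.0]
No RTs fall outside the cutoffs; all 11 retained. Mean = 4190/11 = 380.909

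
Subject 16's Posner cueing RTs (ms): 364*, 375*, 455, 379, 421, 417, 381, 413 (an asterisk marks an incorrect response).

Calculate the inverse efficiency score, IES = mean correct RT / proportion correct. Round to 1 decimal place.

548.0 ms

Correct trials (n=6): 455, 379, 421, 417, 381, 413
Mean correct RT = 2466/6 = 411.0000 ms
Proportion correct = 6/8
IES = 411.0000 / (6/8) = 548.000 ms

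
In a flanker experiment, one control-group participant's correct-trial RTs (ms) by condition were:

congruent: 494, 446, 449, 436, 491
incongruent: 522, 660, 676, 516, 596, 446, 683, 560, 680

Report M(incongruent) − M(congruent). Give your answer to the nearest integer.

130 ms

M(congruent) = 2316/5 = 463.200
M(incongruent) = 5339/9 = 593.222
Difference = 593.222 − 463.200 = 130.022 ms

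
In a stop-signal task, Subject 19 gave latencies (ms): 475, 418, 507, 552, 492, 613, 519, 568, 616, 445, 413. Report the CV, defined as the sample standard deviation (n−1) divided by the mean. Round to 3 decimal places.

n = 11, Σ = 5618, M = 510.7273
Σ(x−M)² = 50704.182; s = √(50704.182/10) = 71.2069
CV = 71.2069 / 510.7273 = 0.13942

0.139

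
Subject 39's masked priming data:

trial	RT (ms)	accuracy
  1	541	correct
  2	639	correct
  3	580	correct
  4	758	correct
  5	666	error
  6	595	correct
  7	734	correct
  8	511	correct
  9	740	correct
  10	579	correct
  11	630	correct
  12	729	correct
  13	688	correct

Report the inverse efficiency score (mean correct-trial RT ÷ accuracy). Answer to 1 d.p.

697.3 ms

Correct trials (n=12): 541, 639, 580, 758, 595, 734, 511, 740, 579, 630, 729, 688
Mean correct RT = 7724/12 = 643.6667 ms
Proportion correct = 12/13
IES = 643.6667 / (12/13) = 697.306 ms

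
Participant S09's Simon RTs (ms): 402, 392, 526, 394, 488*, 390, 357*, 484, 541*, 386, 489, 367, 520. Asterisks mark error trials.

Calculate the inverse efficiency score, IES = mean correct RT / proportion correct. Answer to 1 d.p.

565.5 ms

Correct trials (n=10): 402, 392, 526, 394, 390, 484, 386, 489, 367, 520
Mean correct RT = 4350/10 = 435.0000 ms
Proportion correct = 10/13
IES = 435.0000 / (10/13) = 565.500 ms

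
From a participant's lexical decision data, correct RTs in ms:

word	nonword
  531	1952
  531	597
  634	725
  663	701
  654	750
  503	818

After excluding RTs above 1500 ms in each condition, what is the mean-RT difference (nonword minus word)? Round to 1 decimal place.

132.2 ms

nonword: exclude 1952
M(word) = 3516/6 = 586.000
M(nonword) = 3591/5 = 718.200
Difference = 718.200 − 586.000 = 132.200 ms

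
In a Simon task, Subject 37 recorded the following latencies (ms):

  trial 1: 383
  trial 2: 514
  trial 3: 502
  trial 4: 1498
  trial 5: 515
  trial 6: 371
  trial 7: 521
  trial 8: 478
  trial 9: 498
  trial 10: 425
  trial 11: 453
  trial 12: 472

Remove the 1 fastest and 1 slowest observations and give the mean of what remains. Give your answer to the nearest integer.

476 ms

Sorted: 371, 383, 425, 453, 472, 478, 498, 502, 514, 515, 521, 1498
Drop lowest 1 (371) and highest 1 (1498)
Remaining (n=10): Σ = 4761, mean = 4761/10 = 476.100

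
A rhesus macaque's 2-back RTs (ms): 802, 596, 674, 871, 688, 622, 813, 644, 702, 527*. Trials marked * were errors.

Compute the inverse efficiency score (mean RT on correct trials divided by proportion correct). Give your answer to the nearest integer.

792 ms

Correct trials (n=9): 802, 596, 674, 871, 688, 622, 813, 644, 702
Mean correct RT = 6412/9 = 712.4444 ms
Proportion correct = 9/10
IES = 712.4444 / (9/10) = 791.605 ms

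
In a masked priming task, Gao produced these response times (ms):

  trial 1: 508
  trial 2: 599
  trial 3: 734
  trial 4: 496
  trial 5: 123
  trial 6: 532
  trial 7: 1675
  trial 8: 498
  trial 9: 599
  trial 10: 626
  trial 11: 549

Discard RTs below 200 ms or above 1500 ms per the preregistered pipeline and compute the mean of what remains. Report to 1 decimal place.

571.2 ms

Excluded: 123, 1675
Retained (n=9): Σ = 5141
Mean = 5141/9 = 571.2222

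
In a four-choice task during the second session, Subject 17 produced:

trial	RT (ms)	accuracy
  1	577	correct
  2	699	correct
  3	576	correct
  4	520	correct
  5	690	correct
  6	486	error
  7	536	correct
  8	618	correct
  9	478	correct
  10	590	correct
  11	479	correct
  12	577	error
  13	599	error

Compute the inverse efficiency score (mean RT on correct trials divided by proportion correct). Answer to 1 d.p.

749.2 ms

Correct trials (n=10): 577, 699, 576, 520, 690, 536, 618, 478, 590, 479
Mean correct RT = 5763/10 = 576.3000 ms
Proportion correct = 10/13
IES = 576.3000 / (10/13) = 749.190 ms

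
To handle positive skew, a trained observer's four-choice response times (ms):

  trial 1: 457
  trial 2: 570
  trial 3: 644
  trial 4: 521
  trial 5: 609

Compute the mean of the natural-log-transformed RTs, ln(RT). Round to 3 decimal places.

6.321

ln(RT): 6.1247, 6.3456, 6.4677, 6.2558, 6.4118
Σ ln(RT) = 31.6056
Mean = 31.6056/5 = 6.32112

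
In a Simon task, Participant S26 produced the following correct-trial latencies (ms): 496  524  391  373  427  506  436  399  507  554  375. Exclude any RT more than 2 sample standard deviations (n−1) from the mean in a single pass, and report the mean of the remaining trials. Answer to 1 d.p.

453.5 ms

n = 11, ΣRT = 4988, M = 453.455
Σ(x−M)² = 43022.73; s = √(43022.73/10) = 65.592
Cutoffs: 453.455 ± 2·65.592 → [322.3, 584.6]
No RTs fall outside the cutoffs; all 11 retained. Mean = 4988/11 = 453.455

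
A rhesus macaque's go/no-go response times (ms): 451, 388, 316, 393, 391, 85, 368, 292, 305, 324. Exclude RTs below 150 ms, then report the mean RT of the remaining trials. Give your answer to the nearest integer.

359 ms

Excluded: 85
Retained (n=9): Σ = 3228
Mean = 3228/9 = 358.6667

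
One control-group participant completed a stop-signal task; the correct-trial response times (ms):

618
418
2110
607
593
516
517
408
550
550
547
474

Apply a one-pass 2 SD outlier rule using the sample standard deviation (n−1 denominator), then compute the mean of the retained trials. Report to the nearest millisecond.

n = 12, ΣRT = 7908, M = 659.000
Σ(x−M)² = 2346368.00; s = √(2346368.00/11) = 461.851
Cutoffs: 659.000 ± 2·461.851 → [-264.7, 1582.7]
Outside: 2110 → excluded.
Retained (n=11): Σ = 5798, mean = 5798/11 = 527.091

527 ms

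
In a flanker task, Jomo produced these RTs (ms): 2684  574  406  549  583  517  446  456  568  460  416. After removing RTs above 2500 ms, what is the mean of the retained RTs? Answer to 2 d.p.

Excluded: 2684
Retained (n=10): Σ = 4975
Mean = 4975/10 = 497.5000

497.50 ms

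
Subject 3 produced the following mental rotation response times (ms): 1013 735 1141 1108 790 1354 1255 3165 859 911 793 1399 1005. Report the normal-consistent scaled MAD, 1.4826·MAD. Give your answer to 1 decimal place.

326.2 ms

Sorted: 735, 790, 793, 859, 911, 1005, 1013, 1108, 1141, 1255, 1354, 1399, 3165 → median = 1013
|x − 1013| sorted: 0, 8, 95, 102, 128, 154, 220, 223, 242, 278, 341, 386, 2152 → MAD = 220
Robust SD ≈ 1.4826 × 220 = 326.172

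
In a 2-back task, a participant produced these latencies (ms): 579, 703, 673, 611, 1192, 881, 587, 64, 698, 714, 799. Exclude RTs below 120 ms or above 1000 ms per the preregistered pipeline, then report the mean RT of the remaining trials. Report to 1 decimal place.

693.9 ms

Excluded: 64, 1192
Retained (n=9): Σ = 6245
Mean = 6245/9 = 693.8889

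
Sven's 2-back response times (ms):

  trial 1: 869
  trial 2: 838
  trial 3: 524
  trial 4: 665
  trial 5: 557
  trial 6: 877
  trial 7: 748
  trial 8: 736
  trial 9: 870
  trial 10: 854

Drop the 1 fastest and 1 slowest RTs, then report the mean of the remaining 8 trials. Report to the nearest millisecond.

Sorted: 524, 557, 665, 736, 748, 838, 854, 869, 870, 877
Drop lowest 1 (524) and highest 1 (877)
Remaining (n=8): Σ = 6137, mean = 6137/8 = 767.125

767 ms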